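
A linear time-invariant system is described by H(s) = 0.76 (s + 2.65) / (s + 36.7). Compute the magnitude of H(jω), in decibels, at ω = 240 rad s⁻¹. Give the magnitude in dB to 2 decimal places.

|j240 + 2.65| = √(240² + 2.65²) = 240
|j240 + 36.7| = √(240² + 36.7²) = 242.8
|H(j240)| = 0.76 × 240 / 242.8 = 0.75131
20 log₁₀(0.75131) = -2.484 dB

-2.48 dB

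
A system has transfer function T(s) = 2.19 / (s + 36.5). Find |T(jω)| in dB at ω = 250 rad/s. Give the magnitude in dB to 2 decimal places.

-41.24 dB

|j250 + 36.5| = √(250² + 36.5²) = 252.7
|T(j250)| = 2.19 / 252.7 = 0.0086681
20 log₁₀(0.0086681) = -41.242 dB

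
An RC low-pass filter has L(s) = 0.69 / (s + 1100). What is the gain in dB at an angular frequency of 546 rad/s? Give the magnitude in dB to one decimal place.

-65.0 dB

|j546 + 1100| = √(546² + 1100²) = 1228
|L(j546)| = 0.69 / 1228 = 0.00056186
20 log₁₀(0.00056186) = -65.01 dB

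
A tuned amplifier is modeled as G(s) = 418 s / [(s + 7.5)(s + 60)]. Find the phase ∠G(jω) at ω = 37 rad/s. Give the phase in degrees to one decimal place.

∠(j37) = 90.00°
∠(j37 + 7.5) = arctan(37/7.5) = 78.54°
∠(j37 + 60) = arctan(37/60) = 31.66°
∠G(j37) = 90.00° − (78.54° + 31.66°) = -20.20°

-20.2°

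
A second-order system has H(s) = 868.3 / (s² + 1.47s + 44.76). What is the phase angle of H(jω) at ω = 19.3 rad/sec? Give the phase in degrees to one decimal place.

∠[(j19.3)² + 1.47(j19.3) + 44.76] = ∠[-327.73 + j28.371] = 175.05°
∠H(j19.3) = −175.05° = -175.05°

-175.1°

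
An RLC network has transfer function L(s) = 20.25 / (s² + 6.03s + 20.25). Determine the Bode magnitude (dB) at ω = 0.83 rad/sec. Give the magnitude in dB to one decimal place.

0.0 dB

|(j0.83)² + 6.03(j0.83) + 20.25| = |19.561 + j5.0049| = 20.19
|L(j0.83)| = 20.25 / 20.19 = 1.0029
20 log₁₀(1.0029) = 0.03 dB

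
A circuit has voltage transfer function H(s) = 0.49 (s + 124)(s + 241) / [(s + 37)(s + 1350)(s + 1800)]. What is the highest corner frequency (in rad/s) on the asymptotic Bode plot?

1800 rad/s

Break frequencies occur at each pole and zero magnitude: 37 rad/s, 124 rad/s, 241 rad/s, 1350 rad/s, 1800 rad/s.
The highest is 1800 rad/s.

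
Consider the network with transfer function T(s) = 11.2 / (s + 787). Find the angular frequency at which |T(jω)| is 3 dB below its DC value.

787 rad/sec

For a single-pole low-pass, the −3 dB point is at the pole: ω = 787 rad/sec.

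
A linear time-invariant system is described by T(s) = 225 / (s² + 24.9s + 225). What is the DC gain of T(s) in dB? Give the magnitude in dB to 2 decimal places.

0.00 dB

T(0) = 225 / 225 = 1
20 log₁₀(1) = 0.000 dB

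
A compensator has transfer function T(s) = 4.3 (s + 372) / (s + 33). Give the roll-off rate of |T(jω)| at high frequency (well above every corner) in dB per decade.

0 dB/decade

With 1 zero and 1 pole, the high-frequency asymptotic slope is 20 × (1 − 1) = 0 dB/decade.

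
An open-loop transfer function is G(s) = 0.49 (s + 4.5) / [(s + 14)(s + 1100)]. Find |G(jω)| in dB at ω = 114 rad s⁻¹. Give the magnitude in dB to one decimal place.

|j114 + 4.5| = √(114² + 4.5²) = 114.1
|j114 + 14| = √(114² + 14²) = 114.9
|j114 + 1100| = √(114² + 1100²) = 1106
|G(j114)| = 0.49 × 114.1 / (114.9 × 1106) = 0.00044012
20 log₁₀(0.00044012) = -67.13 dB

-67.1 dB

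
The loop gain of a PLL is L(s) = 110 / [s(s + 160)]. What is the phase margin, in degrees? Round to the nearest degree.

90 deg

Gain crossover: |L(jω)| = 1 at ω ≈ 0.687 rad/s.
∠L(j0.687) = −90° − arctan(0.687/160) ≈ -90.25°
PM = 180° + (-90.25°) = 89.75°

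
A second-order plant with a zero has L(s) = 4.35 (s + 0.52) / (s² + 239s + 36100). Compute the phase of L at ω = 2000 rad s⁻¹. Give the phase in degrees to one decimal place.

-83.1°

∠(j2000 + 0.52) = arctan(2000/0.52) = 89.99°
∠[(j2000)² + 239(j2000) + 36100] = ∠[-3.9639e+06 + j4.78e+05] = 173.12°
∠L(j2000) = 89.99° − 173.12° = -83.14°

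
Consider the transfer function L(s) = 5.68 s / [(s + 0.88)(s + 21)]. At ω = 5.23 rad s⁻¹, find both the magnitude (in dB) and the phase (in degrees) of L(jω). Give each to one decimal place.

|L| = -11.7 dB, ∠L = -4.4°

|j5.23| = 5.23
|j5.23 + 0.88| = √(5.23² + 0.88²) = 5.304
|j5.23 + 21| = √(5.23² + 21²) = 21.64
|L(j5.23)| = 5.68 × 5.23 / (5.304 × 21.64) = 0.25882
20 log₁₀(0.25882) = -11.74 dB
∠(j5.23) = 90.00°
∠(j5.23 + 0.88) = arctan(5.23/0.88) = 80.45°
∠(j5.23 + 21) = arctan(5.23/21) = 13.98°
∠L(j5.23) = 90.00° − (80.45° + 13.98°) = -4.43°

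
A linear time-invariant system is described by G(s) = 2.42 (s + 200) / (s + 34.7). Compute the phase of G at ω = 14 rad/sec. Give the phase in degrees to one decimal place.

∠(j14 + 200) = arctan(14/200) = 4.00°
∠(j14 + 34.7) = arctan(14/34.7) = 21.97°
∠G(j14) = 4.00° − 21.97° = -17.97°

-18.0°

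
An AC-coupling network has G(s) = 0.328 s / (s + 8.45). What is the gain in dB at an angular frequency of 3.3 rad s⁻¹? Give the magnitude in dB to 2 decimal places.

-18.47 dB

|j3.3| = 3.3
|j3.3 + 8.45| = √(3.3² + 8.45²) = 9.072
|G(j3.3)| = 0.328 × 3.3 / 9.072 = 0.11932
20 log₁₀(0.11932) = -18.466 dB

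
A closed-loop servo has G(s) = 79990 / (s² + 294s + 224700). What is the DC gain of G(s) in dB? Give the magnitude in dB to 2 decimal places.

G(0) = 79990 / 224700 = 0.35599
20 log₁₀(0.35599) = -8.971 dB

-8.97 dB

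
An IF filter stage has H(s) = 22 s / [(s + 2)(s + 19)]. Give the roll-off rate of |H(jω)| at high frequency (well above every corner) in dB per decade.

-20 dB/decade

With 1 zero and 2 poles, the high-frequency asymptotic slope is 20 × (1 − 2) = -20 dB/decade.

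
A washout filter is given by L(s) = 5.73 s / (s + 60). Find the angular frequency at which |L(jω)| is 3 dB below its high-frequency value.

For a single-pole high-pass, the −3 dB point is at the pole: ω = 60 rad s⁻¹.

60 rad s⁻¹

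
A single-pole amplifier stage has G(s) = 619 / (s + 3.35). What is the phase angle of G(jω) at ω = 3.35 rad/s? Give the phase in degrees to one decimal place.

∠(j3.35 + 3.35) = arctan(3.35/3.35) = 45.00°
∠G(j3.35) = −45.00° = -45.00°

-45.0°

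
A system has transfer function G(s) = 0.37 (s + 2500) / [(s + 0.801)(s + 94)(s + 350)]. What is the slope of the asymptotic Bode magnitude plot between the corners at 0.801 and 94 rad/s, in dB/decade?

In this band the factors already past their corner are: pole at 0.801; net slope = -20 dB/decade.

-20 dB/decade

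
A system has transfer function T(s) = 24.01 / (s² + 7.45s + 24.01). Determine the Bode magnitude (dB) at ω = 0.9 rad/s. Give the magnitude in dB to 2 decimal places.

|(j0.9)² + 7.45(j0.9) + 24.01| = |23.2 + j6.705| = 24.15
|T(j0.9)| = 24.01 / 24.15 = 0.99422
20 log₁₀(0.99422) = -0.050 dB

-0.05 dB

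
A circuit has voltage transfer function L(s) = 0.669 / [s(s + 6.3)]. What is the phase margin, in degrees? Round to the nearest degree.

Gain crossover: |L(jω)| = 1 at ω ≈ 0.106 rad s⁻¹.
∠L(j0.106) = −90° − arctan(0.106/6.3) ≈ -90.97°
PM = 180° + (-90.97°) = 89.03°

89 deg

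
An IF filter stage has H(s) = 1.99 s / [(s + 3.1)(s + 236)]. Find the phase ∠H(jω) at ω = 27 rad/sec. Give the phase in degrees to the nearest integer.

0°

∠(j27) = 90.00°
∠(j27 + 3.1) = arctan(27/3.1) = 83.45°
∠(j27 + 236) = arctan(27/236) = 6.53°
∠H(j27) = 90.00° − (83.45° + 6.53°) = 0.02°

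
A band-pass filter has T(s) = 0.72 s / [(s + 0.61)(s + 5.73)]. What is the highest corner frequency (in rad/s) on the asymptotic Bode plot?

5.73 rad/s

Break frequencies occur at each pole and zero magnitude: 0.61 rad/s, 5.73 rad/s.
The highest is 5.73 rad/s.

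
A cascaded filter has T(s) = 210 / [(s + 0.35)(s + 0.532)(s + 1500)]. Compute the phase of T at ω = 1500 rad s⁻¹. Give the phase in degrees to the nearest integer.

∠(j1500 + 0.35) = arctan(1500/0.35) = 89.99°
∠(j1500 + 0.532) = arctan(1500/0.532) = 89.98°
∠(j1500 + 1500) = arctan(1500/1500) = 45.00°
∠T(j1500) = − (89.99° + 89.98° + 45.00°) = -224.97°

-225°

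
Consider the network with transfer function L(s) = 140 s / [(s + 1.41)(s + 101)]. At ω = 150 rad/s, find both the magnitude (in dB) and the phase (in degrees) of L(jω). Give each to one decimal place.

|L| = -2.2 dB, ∠L = -55.5 deg

|j150| = 150
|j150 + 1.41| = √(150² + 1.41²) = 150
|j150 + 101| = √(150² + 101²) = 180.8
|L(j150)| = 140 × 150 / (150 × 180.8) = 0.77416
20 log₁₀(0.77416) = -2.22 dB
∠(j150) = 90.00°
∠(j150 + 1.41) = arctan(150/1.41) = 89.46°
∠(j150 + 101) = arctan(150/101) = 56.05°
∠L(j150) = 90.00° − (89.46° + 56.05°) = -55.51°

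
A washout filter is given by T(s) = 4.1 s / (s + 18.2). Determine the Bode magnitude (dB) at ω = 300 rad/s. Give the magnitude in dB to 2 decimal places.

|j300| = 300
|j300 + 18.2| = √(300² + 18.2²) = 300.6
|T(j300)| = 4.1 × 300 / 300.6 = 4.0925
20 log₁₀(4.0925) = 12.240 dB

12.24 dB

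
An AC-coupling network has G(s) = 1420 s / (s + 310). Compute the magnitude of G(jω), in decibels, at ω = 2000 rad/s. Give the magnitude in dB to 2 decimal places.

62.94 dB

|j2000| = 2000
|j2000 + 310| = √(2000² + 310²) = 2024
|G(j2000)| = 1420 × 2000 / 2024 = 1403.2
20 log₁₀(1403.2) = 62.943 dB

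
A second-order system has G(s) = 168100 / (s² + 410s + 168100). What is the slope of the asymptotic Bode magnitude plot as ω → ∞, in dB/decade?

-40 dB/decade

With 0 zeros and 2 poles, the high-frequency asymptotic slope is 20 × (0 − 2) = -40 dB/decade.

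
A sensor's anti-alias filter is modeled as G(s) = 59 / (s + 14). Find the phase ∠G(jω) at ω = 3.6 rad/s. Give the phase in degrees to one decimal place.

∠(j3.6 + 14) = arctan(3.6/14) = 14.42°
∠G(j3.6) = −14.42° = -14.42°

-14.4°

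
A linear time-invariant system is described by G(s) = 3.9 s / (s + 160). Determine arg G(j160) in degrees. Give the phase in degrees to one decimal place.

45.0°

∠(j160) = 90.00°
∠(j160 + 160) = arctan(160/160) = 45.00°
∠G(j160) = 90.00° − 45.00° = 45.00°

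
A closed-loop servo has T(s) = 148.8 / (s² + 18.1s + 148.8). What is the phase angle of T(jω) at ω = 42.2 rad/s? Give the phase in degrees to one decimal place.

-154.9°

∠[(j42.2)² + 18.1(j42.2) + 148.8] = ∠[-1632 + j763.82] = 154.92°
∠T(j42.2) = −154.92° = -154.92°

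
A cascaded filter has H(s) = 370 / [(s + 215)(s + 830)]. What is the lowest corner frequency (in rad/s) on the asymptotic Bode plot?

Break frequencies occur at each pole and zero magnitude: 215 rad/s, 830 rad/s.
The lowest is 215 rad/s.

215 rad/s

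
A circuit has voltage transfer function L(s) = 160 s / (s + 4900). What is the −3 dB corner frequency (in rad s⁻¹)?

4900 rad s⁻¹

For a single-pole high-pass, the −3 dB point is at the pole: ω = 4900 rad s⁻¹.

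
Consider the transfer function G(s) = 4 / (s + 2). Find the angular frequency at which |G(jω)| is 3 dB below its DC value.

2 rad/s

For a single-pole low-pass, the −3 dB point is at the pole: ω = 2 rad/s.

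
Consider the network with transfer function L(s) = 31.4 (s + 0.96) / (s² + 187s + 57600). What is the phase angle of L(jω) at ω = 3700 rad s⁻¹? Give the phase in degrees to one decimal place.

∠(j3700 + 0.96) = arctan(3700/0.96) = 89.99°
∠[(j3700)² + 187(j3700) + 57600] = ∠[-1.3632e+07 + j6.919e+05] = 177.09°
∠L(j3700) = 89.99° − 177.09° = -87.11°

-87.1°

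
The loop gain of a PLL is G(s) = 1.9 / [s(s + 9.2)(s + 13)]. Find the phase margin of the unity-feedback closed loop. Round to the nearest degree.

Gain crossover: |G(jω)| = 1 at ω ≈ 0.0159 rad s⁻¹.
∠G(j0.0159) = −90° − arctan(0.0159/9.2) − arctan(0.0159/13) ≈ -90.17°
PM = 180° + (-90.17°) = 89.83°

90°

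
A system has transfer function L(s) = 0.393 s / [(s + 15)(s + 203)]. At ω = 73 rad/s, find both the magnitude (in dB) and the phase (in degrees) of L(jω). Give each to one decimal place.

|L| = -55.0 dB, ∠L = -8.2°

|j73| = 73
|j73 + 15| = √(73² + 15²) = 74.53
|j73 + 203| = √(73² + 203²) = 215.7
|L(j73)| = 0.393 × 73 / (74.53 × 215.7) = 0.0017845
20 log₁₀(0.0017845) = -54.97 dB
∠(j73) = 90.00°
∠(j73 + 15) = arctan(73/15) = 78.39°
∠(j73 + 203) = arctan(73/203) = 19.78°
∠L(j73) = 90.00° − (78.39° + 19.78°) = -8.17°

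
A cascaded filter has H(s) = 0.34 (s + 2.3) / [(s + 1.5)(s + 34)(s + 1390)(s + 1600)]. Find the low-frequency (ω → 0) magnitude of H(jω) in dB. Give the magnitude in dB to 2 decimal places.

-163.23 dB

H(0) = 0.34 × 2.3 / (1.5 × 34 × 1390 × 1600) = 6.8945e-09
20 log₁₀(6.8945e-09) = -163.230 dB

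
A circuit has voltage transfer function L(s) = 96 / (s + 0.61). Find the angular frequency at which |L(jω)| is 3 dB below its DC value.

For a single-pole low-pass, the −3 dB point is at the pole: ω = 0.61 rad/s.

0.61 rad/s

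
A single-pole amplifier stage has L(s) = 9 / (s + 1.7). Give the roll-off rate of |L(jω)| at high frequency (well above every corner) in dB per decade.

With 0 zeros and 1 pole, the high-frequency asymptotic slope is 20 × (0 − 1) = -20 dB/decade.

-20 dB/decade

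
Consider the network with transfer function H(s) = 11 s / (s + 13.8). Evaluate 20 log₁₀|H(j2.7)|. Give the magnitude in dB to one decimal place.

6.5 dB

|j2.7| = 2.7
|j2.7 + 13.8| = √(2.7² + 13.8²) = 14.06
|H(j2.7)| = 11 × 2.7 / 14.06 = 2.1121
20 log₁₀(2.1121) = 6.49 dB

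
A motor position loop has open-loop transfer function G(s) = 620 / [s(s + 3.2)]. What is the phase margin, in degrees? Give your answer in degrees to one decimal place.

7.4°

Gain crossover: |G(jω)| = 1 at ω ≈ 24.8 rad/s.
∠G(j24.8) = −90° − arctan(24.8/3.2) ≈ -172.65°
PM = 180° + (-172.65°) = 7.35°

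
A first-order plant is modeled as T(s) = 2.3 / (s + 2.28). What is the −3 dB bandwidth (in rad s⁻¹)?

For a single-pole low-pass, the −3 dB point is at the pole: ω = 2.28 rad s⁻¹.

2.28 rad s⁻¹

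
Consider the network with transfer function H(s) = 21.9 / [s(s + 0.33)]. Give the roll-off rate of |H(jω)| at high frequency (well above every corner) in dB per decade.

With 0 zeros and 2 poles, the high-frequency asymptotic slope is 20 × (0 − 2) = -40 dB/decade.

-40 dB/decade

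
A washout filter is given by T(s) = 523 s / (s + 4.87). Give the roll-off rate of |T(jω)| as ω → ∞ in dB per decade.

0 dB/decade

With 1 zero and 1 pole, the high-frequency asymptotic slope is 20 × (1 − 1) = 0 dB/decade.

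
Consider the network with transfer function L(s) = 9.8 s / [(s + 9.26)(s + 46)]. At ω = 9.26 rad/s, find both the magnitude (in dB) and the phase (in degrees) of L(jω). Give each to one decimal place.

|L| = -16.6 dB, ∠L = 33.6°

|j9.26| = 9.26
|j9.26 + 9.26| = √(9.26² + 9.26²) = 13.1
|j9.26 + 46| = √(9.26² + 46²) = 46.92
|L(j9.26)| = 9.8 × 9.26 / (13.1 × 46.92) = 0.14768
20 log₁₀(0.14768) = -16.61 dB
∠(j9.26) = 90.00°
∠(j9.26 + 9.26) = arctan(9.26/9.26) = 45.00°
∠(j9.26 + 46) = arctan(9.26/46) = 11.38°
∠L(j9.26) = 90.00° − (45.00° + 11.38°) = 33.62°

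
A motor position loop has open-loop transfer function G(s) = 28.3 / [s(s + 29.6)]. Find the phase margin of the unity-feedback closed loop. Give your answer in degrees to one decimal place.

Gain crossover: |G(jω)| = 1 at ω ≈ 0.956 rad/s.
∠G(j0.956) = −90° − arctan(0.956/29.6) ≈ -91.85°
PM = 180° + (-91.85°) = 88.15°

88.2°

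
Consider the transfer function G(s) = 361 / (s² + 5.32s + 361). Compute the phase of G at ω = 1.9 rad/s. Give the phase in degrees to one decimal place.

∠[(j1.9)² + 5.32(j1.9) + 361] = ∠[357.39 + j10.108] = 1.62°
∠G(j1.9) = −1.62° = -1.62°

-1.6°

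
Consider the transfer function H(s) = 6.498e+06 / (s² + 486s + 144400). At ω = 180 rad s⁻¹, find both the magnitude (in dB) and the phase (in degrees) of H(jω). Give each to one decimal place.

|(j180)² + 486(j180) + 144400| = |1.12e+05 + j87480| = 1.421e+05
|H(j180)| = 6.498e+06 / 1.421e+05 = 45.723
20 log₁₀(45.723) = 33.20 dB
∠[(j180)² + 486(j180) + 144400] = ∠[1.12e+05 + j87480] = 37.99°
∠H(j180) = −37.99° = -37.99°

|H| = 33.2 dB, ∠H = -38.0°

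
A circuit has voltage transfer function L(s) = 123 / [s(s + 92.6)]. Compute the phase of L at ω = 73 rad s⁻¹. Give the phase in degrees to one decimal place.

-128.3 deg

∠(j73 + 92.6) = arctan(73/92.6) = 38.25°
∠(j73) = 90.00°
∠L(j73) = − (38.25° + 90.00°) = -128.25°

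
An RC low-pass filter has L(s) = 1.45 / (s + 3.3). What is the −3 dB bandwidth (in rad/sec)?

For a single-pole low-pass, the −3 dB point is at the pole: ω = 3.3 rad/sec.

3.3 rad/sec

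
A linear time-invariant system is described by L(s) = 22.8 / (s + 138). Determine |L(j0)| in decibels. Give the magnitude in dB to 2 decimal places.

L(0) = 22.8 / 138 = 0.16522
20 log₁₀(0.16522) = -15.639 dB

-15.64 dB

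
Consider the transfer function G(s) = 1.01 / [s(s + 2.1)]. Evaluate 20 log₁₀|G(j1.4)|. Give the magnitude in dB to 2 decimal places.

|j1.4 + 2.1| = √(1.4² + 2.1²) = 2.524
|j1.4| = 1.4
|G(j1.4)| = 1.01 / (2.524 × 1.4) = 0.28584
20 log₁₀(0.28584) = -10.878 dB

-10.88 dB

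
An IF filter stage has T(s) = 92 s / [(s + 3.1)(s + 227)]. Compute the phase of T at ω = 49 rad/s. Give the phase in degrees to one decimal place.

∠(j49) = 90.00°
∠(j49 + 3.1) = arctan(49/3.1) = 86.38°
∠(j49 + 227) = arctan(49/227) = 12.18°
∠T(j49) = 90.00° − (86.38° + 12.18°) = -8.56°

-8.6°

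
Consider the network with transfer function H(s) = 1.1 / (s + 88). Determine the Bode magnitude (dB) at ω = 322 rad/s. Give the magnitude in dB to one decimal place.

-49.6 dB

|j322 + 88| = √(322² + 88²) = 333.8
|H(j322)| = 1.1 / 333.8 = 0.0032953
20 log₁₀(0.0032953) = -49.64 dB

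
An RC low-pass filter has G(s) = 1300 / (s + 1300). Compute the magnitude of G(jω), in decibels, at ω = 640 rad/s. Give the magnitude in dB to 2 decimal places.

-0.94 dB

|j640 + 1300| = √(640² + 1300²) = 1449
|G(j640)| = 1300 / 1449 = 0.89717
20 log₁₀(0.89717) = -0.942 dB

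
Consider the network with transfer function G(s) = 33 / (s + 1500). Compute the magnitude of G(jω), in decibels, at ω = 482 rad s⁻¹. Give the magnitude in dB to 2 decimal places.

|j482 + 1500| = √(482² + 1500²) = 1576
|G(j482)| = 33 / 1576 = 0.020945
20 log₁₀(0.020945) = -33.578 dB

-33.58 dB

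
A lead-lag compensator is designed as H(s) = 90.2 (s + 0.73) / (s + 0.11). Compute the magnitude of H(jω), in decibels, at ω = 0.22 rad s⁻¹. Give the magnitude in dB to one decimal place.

|j0.22 + 0.73| = √(0.22² + 0.73²) = 0.7624
|j0.22 + 0.11| = √(0.22² + 0.11²) = 0.246
|H(j0.22)| = 90.2 × 0.7624 / 0.246 = 279.59
20 log₁₀(279.59) = 48.93 dB

48.9 dB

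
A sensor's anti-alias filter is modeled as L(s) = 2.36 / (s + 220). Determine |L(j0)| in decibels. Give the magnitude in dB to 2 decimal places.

L(0) = 2.36 / 220 = 0.010727
20 log₁₀(0.010727) = -39.390 dB

-39.39 dB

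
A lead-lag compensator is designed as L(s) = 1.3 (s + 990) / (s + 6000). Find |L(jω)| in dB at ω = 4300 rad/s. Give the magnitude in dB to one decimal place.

-2.2 dB

|j4300 + 990| = √(4300² + 990²) = 4412
|j4300 + 6000| = √(4300² + 6000²) = 7382
|L(j4300)| = 1.3 × 4412 / 7382 = 0.77709
20 log₁₀(0.77709) = -2.19 dB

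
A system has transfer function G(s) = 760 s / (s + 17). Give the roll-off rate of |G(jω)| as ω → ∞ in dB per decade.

0 dB/decade

With 1 zero and 1 pole, the high-frequency asymptotic slope is 20 × (1 − 1) = 0 dB/decade.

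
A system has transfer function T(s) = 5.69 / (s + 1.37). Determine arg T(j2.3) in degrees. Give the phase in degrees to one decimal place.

∠(j2.3 + 1.37) = arctan(2.3/1.37) = 59.22°
∠T(j2.3) = −59.22° = -59.22°

-59.2°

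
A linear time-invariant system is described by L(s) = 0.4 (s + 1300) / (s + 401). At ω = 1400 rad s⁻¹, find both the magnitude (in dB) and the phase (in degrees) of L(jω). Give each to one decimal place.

|L| = -5.6 dB, ∠L = -26.9°

|j1400 + 1300| = √(1400² + 1300²) = 1910
|j1400 + 401| = √(1400² + 401²) = 1456
|L(j1400)| = 0.4 × 1910 / 1456 = 0.52475
20 log₁₀(0.52475) = -5.60 dB
∠(j1400 + 1300) = arctan(1400/1300) = 47.12°
∠(j1400 + 401) = arctan(1400/401) = 74.02°
∠L(j1400) = 47.12° − 74.02° = -26.90°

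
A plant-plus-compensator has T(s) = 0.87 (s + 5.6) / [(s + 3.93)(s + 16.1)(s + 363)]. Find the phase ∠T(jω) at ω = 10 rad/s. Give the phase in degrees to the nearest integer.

-41°

∠(j10 + 5.6) = arctan(10/5.6) = 60.75°
∠(j10 + 3.93) = arctan(10/3.93) = 68.55°
∠(j10 + 16.1) = arctan(10/16.1) = 31.85°
∠(j10 + 363) = arctan(10/363) = 1.58°
∠T(j10) = 60.75° − (68.55° + 31.85° + 1.58°) = -41.22°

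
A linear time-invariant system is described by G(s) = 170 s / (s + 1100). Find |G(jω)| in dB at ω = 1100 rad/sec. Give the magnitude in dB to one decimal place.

41.6 dB

|j1100| = 1100
|j1100 + 1100| = √(1100² + 1100²) = 1556
|G(j1100)| = 170 × 1100 / 1556 = 120.21
20 log₁₀(120.21) = 41.60 dB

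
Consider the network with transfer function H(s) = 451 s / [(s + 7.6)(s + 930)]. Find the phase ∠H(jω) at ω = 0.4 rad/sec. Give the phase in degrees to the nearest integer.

∠(j0.4) = 90.00°
∠(j0.4 + 7.6) = arctan(0.4/7.6) = 3.01°
∠(j0.4 + 930) = arctan(0.4/930) = 0.02°
∠H(j0.4) = 90.00° − (3.01° + 0.02°) = 86.96°

87 deg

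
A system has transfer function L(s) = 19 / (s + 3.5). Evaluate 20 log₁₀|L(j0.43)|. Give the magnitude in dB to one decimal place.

|j0.43 + 3.5| = √(0.43² + 3.5²) = 3.526
|L(j0.43)| = 19 / 3.526 = 5.3881
20 log₁₀(5.3881) = 14.63 dB

14.6 dB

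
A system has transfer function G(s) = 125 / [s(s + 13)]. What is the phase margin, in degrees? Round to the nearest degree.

Gain crossover: |G(jω)| = 1 at ω ≈ 8.15 rad/sec.
∠G(j8.15) = −90° − arctan(8.15/13) ≈ -122.08°
PM = 180° + (-122.08°) = 57.92°

58 deg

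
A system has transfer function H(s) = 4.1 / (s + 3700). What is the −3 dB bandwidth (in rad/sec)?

3700 rad/sec

For a single-pole low-pass, the −3 dB point is at the pole: ω = 3700 rad/sec.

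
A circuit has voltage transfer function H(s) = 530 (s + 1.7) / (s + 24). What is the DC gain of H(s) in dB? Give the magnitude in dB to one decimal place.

31.5 dB

H(0) = 530 × 1.7 / 24 = 37.542
20 log₁₀(37.542) = 31.49 dB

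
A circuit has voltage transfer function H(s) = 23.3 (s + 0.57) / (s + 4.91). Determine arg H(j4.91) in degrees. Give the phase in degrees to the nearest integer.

∠(j4.91 + 0.57) = arctan(4.91/0.57) = 83.38°
∠(j4.91 + 4.91) = arctan(4.91/4.91) = 45.00°
∠H(j4.91) = 83.38° − 45.00° = 38.38°

38°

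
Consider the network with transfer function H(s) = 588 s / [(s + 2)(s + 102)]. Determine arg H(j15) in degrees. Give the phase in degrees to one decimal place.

-0.8 deg

∠(j15) = 90.00°
∠(j15 + 2) = arctan(15/2) = 82.41°
∠(j15 + 102) = arctan(15/102) = 8.37°
∠H(j15) = 90.00° − (82.41° + 8.37°) = -0.77°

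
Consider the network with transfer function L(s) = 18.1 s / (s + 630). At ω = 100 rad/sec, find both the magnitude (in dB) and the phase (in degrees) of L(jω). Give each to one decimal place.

|j100| = 100
|j100 + 630| = √(100² + 630²) = 637.9
|L(j100)| = 18.1 × 100 / 637.9 = 2.8375
20 log₁₀(2.8375) = 9.06 dB
∠(j100) = 90.00°
∠(j100 + 630) = arctan(100/630) = 9.02°
∠L(j100) = 90.00° − 9.02° = 80.98°

|L| = 9.1 dB, ∠L = 81.0°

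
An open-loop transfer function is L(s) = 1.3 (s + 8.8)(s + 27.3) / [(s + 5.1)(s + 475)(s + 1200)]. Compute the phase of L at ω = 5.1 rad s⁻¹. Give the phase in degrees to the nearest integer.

∠(j5.1 + 8.8) = arctan(5.1/8.8) = 30.09°
∠(j5.1 + 27.3) = arctan(5.1/27.3) = 10.58°
∠(j5.1 + 5.1) = arctan(5.1/5.1) = 45.00°
∠(j5.1 + 475) = arctan(5.1/475) = 0.62°
∠(j5.1 + 1200) = arctan(5.1/1200) = 0.24°
∠L(j5.1) = 30.09° + 10.58° − (45.00° + 0.62° + 0.24°) = -5.18°

-5°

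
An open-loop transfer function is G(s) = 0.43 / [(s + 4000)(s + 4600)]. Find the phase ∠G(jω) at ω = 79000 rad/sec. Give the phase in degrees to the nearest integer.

∠(j79000 + 4000) = arctan(79000/4000) = 87.10°
∠(j79000 + 4600) = arctan(79000/4600) = 86.67°
∠G(j79000) = − (87.10° + 86.67°) = -173.77°

-174°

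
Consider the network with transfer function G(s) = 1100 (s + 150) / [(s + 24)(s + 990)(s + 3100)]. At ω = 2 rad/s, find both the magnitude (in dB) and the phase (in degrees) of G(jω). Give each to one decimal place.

|G| = -53.0 dB, ∠G = -4.2 deg

|j2 + 150| = √(2² + 150²) = 150
|j2 + 24| = √(2² + 24²) = 24.08
|j2 + 990| = √(2² + 990²) = 990
|j2 + 3100| = √(2² + 3100²) = 3100
|G(j2)| = 1100 × 150 / (24.08 × 990 × 3100) = 0.0022326
20 log₁₀(0.0022326) = -53.02 dB
∠(j2 + 150) = arctan(2/150) = 0.76°
∠(j2 + 24) = arctan(2/24) = 4.76°
∠(j2 + 990) = arctan(2/990) = 0.12°
∠(j2 + 3100) = arctan(2/3100) = 0.04°
∠G(j2) = 0.76° − (4.76° + 0.12° + 0.04°) = -4.15°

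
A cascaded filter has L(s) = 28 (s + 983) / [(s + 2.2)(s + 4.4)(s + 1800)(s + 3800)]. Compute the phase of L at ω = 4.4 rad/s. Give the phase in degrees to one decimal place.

∠(j4.4 + 983) = arctan(4.4/983) = 0.26°
∠(j4.4 + 2.2) = arctan(4.4/2.2) = 63.43°
∠(j4.4 + 4.4) = arctan(4.4/4.4) = 45.00°
∠(j4.4 + 1800) = arctan(4.4/1800) = 0.14°
∠(j4.4 + 3800) = arctan(4.4/3800) = 0.07°
∠L(j4.4) = 0.26° − (63.43° + 45.00° + 0.14° + 0.07°) = -108.38°

-108.4°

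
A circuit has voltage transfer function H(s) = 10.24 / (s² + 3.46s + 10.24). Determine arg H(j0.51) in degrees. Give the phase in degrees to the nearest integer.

∠[(j0.51)² + 3.46(j0.51) + 10.24] = ∠[9.9799 + j1.7646] = 10.03°
∠H(j0.51) = −10.03° = -10.03°

-10 deg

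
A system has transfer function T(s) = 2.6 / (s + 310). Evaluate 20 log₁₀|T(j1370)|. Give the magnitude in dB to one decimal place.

-54.7 dB

|j1370 + 310| = √(1370² + 310²) = 1405
|T(j1370)| = 2.6 / 1405 = 0.001851
20 log₁₀(0.001851) = -54.65 dB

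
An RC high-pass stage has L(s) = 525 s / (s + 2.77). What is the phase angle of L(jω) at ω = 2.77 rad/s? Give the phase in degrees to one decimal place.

45.0°

∠(j2.77) = 90.00°
∠(j2.77 + 2.77) = arctan(2.77/2.77) = 45.00°
∠L(j2.77) = 90.00° − 45.00° = 45.00°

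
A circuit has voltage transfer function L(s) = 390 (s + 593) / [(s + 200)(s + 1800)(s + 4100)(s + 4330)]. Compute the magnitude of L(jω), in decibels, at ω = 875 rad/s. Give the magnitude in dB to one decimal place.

|j875 + 593| = √(875² + 593²) = 1057
|j875 + 200| = √(875² + 200²) = 897.6
|j875 + 1800| = √(875² + 1800²) = 2001
|j875 + 4100| = √(875² + 4100²) = 4192
|j875 + 4330| = √(875² + 4330²) = 4418
|L(j875)| = 390 × 1057 / (897.6 × 2001 × 4192 × 4418) = 1.2391e-08
20 log₁₀(1.2391e-08) = -158.14 dB

-158.1 dB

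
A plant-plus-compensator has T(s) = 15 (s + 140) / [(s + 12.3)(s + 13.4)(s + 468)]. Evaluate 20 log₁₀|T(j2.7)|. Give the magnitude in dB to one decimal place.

|j2.7 + 140| = √(2.7² + 140²) = 140
|j2.7 + 12.3| = √(2.7² + 12.3²) = 12.59
|j2.7 + 13.4| = √(2.7² + 13.4²) = 13.67
|j2.7 + 468| = √(2.7² + 468²) = 468
|T(j2.7)| = 15 × 140 / (12.59 × 13.67 × 468) = 0.026072
20 log₁₀(0.026072) = -31.68 dB

-31.7 dB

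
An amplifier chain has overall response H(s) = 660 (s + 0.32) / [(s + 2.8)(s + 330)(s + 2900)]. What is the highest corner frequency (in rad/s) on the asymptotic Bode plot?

2900 rad/s

Break frequencies occur at each pole and zero magnitude: 0.32 rad/s, 2.8 rad/s, 330 rad/s, 2900 rad/s.
The highest is 2900 rad/s.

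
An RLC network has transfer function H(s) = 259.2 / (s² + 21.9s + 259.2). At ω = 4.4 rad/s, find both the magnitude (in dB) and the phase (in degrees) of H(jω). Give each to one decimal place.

|H| = 0.0 dB, ∠H = -21.9°

|(j4.4)² + 21.9(j4.4) + 259.2| = |239.84 + j96.36| = 258.5
|H(j4.4)| = 259.2 / 258.5 = 1.0028
20 log₁₀(1.0028) = 0.02 dB
∠[(j4.4)² + 21.9(j4.4) + 259.2] = ∠[239.84 + j96.36] = 21.89°
∠H(j4.4) = −21.89° = -21.89°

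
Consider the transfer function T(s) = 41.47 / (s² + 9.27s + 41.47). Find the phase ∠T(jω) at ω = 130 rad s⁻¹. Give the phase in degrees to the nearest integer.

-176 deg

∠[(j130)² + 9.27(j130) + 41.47] = ∠[-16859 + j1205.1] = 175.91°
∠T(j130) = −175.91° = -175.91°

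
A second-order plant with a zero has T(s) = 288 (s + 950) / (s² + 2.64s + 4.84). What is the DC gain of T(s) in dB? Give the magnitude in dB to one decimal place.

95.0 dB

T(0) = 288 × 950 / 4.84 = 56529
20 log₁₀(56529) = 95.05 dB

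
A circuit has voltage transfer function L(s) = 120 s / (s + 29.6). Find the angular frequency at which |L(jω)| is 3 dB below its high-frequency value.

For a single-pole high-pass, the −3 dB point is at the pole: ω = 29.6 rad/s.

29.6 rad/s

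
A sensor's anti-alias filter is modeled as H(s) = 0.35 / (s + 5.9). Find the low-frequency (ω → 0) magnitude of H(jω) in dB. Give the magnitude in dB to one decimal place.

H(0) = 0.35 / 5.9 = 0.059322
20 log₁₀(0.059322) = -24.54 dB

-24.5 dB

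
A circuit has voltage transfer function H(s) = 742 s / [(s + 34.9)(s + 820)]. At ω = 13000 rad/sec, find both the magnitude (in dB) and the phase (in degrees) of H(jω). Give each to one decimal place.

|H| = -24.9 dB, ∠H = -86.2°

|j13000| = 1.3e+04
|j13000 + 34.9| = √(13000² + 34.9²) = 1.3e+04
|j13000 + 820| = √(13000² + 820²) = 1.303e+04
|H(j13000)| = 742 × 1.3e+04 / (1.3e+04 × 1.303e+04) = 0.056964
20 log₁₀(0.056964) = -24.89 dB
∠(j13000) = 90.00°
∠(j13000 + 34.9) = arctan(13000/34.9) = 89.85°
∠(j13000 + 820) = arctan(13000/820) = 86.39°
∠H(j13000) = 90.00° − (89.85° + 86.39°) = -86.24°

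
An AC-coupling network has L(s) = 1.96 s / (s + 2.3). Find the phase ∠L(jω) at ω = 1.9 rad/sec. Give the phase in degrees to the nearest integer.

50°

∠(j1.9) = 90.00°
∠(j1.9 + 2.3) = arctan(1.9/2.3) = 39.56°
∠L(j1.9) = 90.00° − 39.56° = 50.44°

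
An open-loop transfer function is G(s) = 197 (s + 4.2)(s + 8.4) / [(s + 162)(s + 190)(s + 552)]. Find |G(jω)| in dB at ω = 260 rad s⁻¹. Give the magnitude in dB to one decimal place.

|j260 + 4.2| = √(260² + 4.2²) = 260
|j260 + 8.4| = √(260² + 8.4²) = 260.1
|j260 + 162| = √(260² + 162²) = 306.3
|j260 + 190| = √(260² + 190²) = 322
|j260 + 552| = √(260² + 552²) = 610.2
|G(j260)| = 197 × 260 × 260.1 / (306.3 × 322 × 610.2) = 0.22139
20 log₁₀(0.22139) = -13.10 dB

-13.1 dB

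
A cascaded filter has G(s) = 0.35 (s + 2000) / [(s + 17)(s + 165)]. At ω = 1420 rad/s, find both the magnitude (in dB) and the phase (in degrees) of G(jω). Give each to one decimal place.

|j1420 + 2000| = √(1420² + 2000²) = 2453
|j1420 + 17| = √(1420² + 17²) = 1420
|j1420 + 165| = √(1420² + 165²) = 1430
|G(j1420)| = 0.35 × 2453 / (1420 × 1430) = 0.00042288
20 log₁₀(0.00042288) = -67.48 dB
∠(j1420 + 2000) = arctan(1420/2000) = 35.37°
∠(j1420 + 17) = arctan(1420/17) = 89.31°
∠(j1420 + 165) = arctan(1420/165) = 83.37°
∠G(j1420) = 35.37° − (89.31° + 83.37°) = -137.31°

|G| = -67.5 dB, ∠G = -137.3°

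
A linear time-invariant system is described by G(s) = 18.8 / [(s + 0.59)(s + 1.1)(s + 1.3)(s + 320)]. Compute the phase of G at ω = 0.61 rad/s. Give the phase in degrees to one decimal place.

-100.2°

∠(j0.61 + 0.59) = arctan(0.61/0.59) = 45.95°
∠(j0.61 + 1.1) = arctan(0.61/1.1) = 29.01°
∠(j0.61 + 1.3) = arctan(0.61/1.3) = 25.14°
∠(j0.61 + 320) = arctan(0.61/320) = 0.11°
∠G(j0.61) = − (45.95° + 29.01° + 25.14° + 0.11°) = -100.21°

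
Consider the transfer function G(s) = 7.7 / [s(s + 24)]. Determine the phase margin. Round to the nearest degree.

Gain crossover: |G(jω)| = 1 at ω ≈ 0.321 rad s⁻¹.
∠G(j0.321) = −90° − arctan(0.321/24) ≈ -90.77°
PM = 180° + (-90.77°) = 89.23°

89°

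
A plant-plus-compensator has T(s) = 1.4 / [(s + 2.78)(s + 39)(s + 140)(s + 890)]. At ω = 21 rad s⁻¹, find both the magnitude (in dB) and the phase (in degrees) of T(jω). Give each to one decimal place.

|T| = -158.5 dB, ∠T = -120.6°

|j21 + 2.78| = √(21² + 2.78²) = 21.18
|j21 + 39| = √(21² + 39²) = 44.29
|j21 + 140| = √(21² + 140²) = 141.6
|j21 + 890| = √(21² + 890²) = 890.2
|T(j21)| = 1.4 / (21.18 × 44.29 × 141.6 × 890.2) = 1.1839e-08
20 log₁₀(1.1839e-08) = -158.53 dB
∠(j21 + 2.78) = arctan(21/2.78) = 82.46°
∠(j21 + 39) = arctan(21/39) = 28.30°
∠(j21 + 140) = arctan(21/140) = 8.53°
∠(j21 + 890) = arctan(21/890) = 1.35°
∠T(j21) = − (82.46° + 28.30° + 8.53° + 1.35°) = -120.64°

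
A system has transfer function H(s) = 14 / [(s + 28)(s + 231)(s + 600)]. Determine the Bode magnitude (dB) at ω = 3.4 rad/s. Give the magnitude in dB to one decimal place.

|j3.4 + 28| = √(3.4² + 28²) = 28.21
|j3.4 + 231| = √(3.4² + 231²) = 231
|j3.4 + 600| = √(3.4² + 600²) = 600
|H(j3.4)| = 14 / (28.21 × 231 × 600) = 3.5808e-06
20 log₁₀(3.5808e-06) = -108.92 dB

-108.9 dB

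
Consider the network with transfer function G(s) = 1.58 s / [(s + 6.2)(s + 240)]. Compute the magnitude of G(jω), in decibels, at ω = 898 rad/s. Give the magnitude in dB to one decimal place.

-55.4 dB

|j898| = 898
|j898 + 6.2| = √(898² + 6.2²) = 898
|j898 + 240| = √(898² + 240²) = 929.5
|G(j898)| = 1.58 × 898 / (898 × 929.5) = 0.0016998
20 log₁₀(0.0016998) = -55.39 dB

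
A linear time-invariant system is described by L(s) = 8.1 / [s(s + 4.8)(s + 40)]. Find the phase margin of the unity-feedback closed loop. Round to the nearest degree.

89 deg

Gain crossover: |L(jω)| = 1 at ω ≈ 0.0422 rad/s.
∠L(j0.0422) = −90° − arctan(0.0422/4.8) − arctan(0.0422/40) ≈ -90.56°
PM = 180° + (-90.56°) = 89.44°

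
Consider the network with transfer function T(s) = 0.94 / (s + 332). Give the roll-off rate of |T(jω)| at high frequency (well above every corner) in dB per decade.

-20 dB/decade

With 0 zeros and 1 pole, the high-frequency asymptotic slope is 20 × (0 − 1) = -20 dB/decade.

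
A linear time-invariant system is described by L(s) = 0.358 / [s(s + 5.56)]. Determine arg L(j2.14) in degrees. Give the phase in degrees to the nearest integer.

∠(j2.14 + 5.56) = arctan(2.14/5.56) = 21.05°
∠(j2.14) = 90.00°
∠L(j2.14) = − (21.05° + 90.00°) = -111.05°

-111 deg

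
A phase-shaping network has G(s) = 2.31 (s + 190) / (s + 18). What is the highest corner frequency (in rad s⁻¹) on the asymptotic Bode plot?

Break frequencies occur at each pole and zero magnitude: 18 rad s⁻¹, 190 rad s⁻¹.
The highest is 190 rad s⁻¹.

190 rad s⁻¹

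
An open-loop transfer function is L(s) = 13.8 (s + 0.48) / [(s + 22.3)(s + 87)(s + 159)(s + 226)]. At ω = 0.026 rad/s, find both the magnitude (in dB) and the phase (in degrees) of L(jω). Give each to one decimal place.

|L| = -140.4 dB, ∠L = 3.0°

|j0.026 + 0.48| = √(0.026² + 0.48²) = 0.4807
|j0.026 + 22.3| = √(0.026² + 22.3²) = 22.3
|j0.026 + 87| = √(0.026² + 87²) = 87
|j0.026 + 159| = √(0.026² + 159²) = 159
|j0.026 + 226| = √(0.026² + 226²) = 226
|L(j0.026)| = 13.8 × 0.4807 / (22.3 × 87 × 159 × 226) = 9.5154e-08
20 log₁₀(9.5154e-08) = -140.43 dB
∠(j0.026 + 0.48) = arctan(0.026/0.48) = 3.10°
∠(j0.026 + 22.3) = arctan(0.026/22.3) = 0.07°
∠(j0.026 + 87) = arctan(0.026/87) = 0.02°
∠(j0.026 + 159) = arctan(0.026/159) = 0.01°
∠(j0.026 + 226) = arctan(0.026/226) = 0.01°
∠L(j0.026) = 3.10° − (0.07° + 0.02° + 0.01° + 0.01°) = 3.00°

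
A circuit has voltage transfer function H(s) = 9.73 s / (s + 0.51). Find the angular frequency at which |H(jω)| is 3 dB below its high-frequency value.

For a single-pole high-pass, the −3 dB point is at the pole: ω = 0.51 rad/s.

0.51 rad/s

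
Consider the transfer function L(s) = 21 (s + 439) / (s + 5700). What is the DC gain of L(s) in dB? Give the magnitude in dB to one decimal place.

L(0) = 21 × 439 / 5700 = 1.6174
20 log₁₀(1.6174) = 4.18 dB

4.2 dB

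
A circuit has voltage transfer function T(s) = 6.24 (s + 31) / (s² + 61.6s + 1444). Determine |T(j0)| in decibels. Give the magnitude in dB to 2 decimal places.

T(0) = 6.24 × 31 / 1444 = 0.13396
20 log₁₀(0.13396) = -17.460 dB

-17.46 dB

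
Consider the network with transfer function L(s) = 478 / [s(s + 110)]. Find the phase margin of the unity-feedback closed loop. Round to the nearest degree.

Gain crossover: |L(jω)| = 1 at ω ≈ 4.34 rad/s.
∠L(j4.34) = −90° − arctan(4.34/110) ≈ -92.26°
PM = 180° + (-92.26°) = 87.74°

88°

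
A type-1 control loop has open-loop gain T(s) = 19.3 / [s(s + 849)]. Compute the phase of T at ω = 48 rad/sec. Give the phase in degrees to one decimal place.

∠(j48 + 849) = arctan(48/849) = 3.24°
∠(j48) = 90.00°
∠T(j48) = − (3.24° + 90.00°) = -93.24°

-93.2°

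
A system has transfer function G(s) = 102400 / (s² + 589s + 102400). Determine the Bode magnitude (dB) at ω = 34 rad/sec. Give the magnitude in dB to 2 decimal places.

-0.07 dB

|(j34)² + 589(j34) + 102400| = |1.0124e+05 + j20026| = 1.032e+05
|G(j34)| = 102400 / 1.032e+05 = 0.99219
20 log₁₀(0.99219) = -0.068 dB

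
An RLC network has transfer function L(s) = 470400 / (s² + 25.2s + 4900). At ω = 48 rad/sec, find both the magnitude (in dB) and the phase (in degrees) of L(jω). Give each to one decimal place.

|L| = 44.3 dB, ∠L = -25.0°

|(j48)² + 25.2(j48) + 4900| = |2596 + j1209.6| = 2864
|L(j48)| = 470400 / 2864 = 164.25
20 log₁₀(164.25) = 44.31 dB
∠[(j48)² + 25.2(j48) + 4900] = ∠[2596 + j1209.6] = 24.98°
∠L(j48) = −24.98° = -24.98°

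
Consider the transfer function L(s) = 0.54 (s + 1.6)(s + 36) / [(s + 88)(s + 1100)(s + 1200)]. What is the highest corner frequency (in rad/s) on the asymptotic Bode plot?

Break frequencies occur at each pole and zero magnitude: 1.6 rad/s, 36 rad/s, 88 rad/s, 1100 rad/s, 1200 rad/s.
The highest is 1200 rad/s.

1200 rad/s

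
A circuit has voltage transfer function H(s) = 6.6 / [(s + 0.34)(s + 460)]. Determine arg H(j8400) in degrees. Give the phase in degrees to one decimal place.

∠(j8400 + 0.34) = arctan(8400/0.34) = 90.00°
∠(j8400 + 460) = arctan(8400/460) = 86.87°
∠H(j8400) = − (90.00° + 86.87°) = -176.86°

-176.9°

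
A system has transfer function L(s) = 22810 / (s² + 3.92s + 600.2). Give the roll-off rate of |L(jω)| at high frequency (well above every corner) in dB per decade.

-40 dB/decade

With 0 zeros and 2 poles, the high-frequency asymptotic slope is 20 × (0 − 2) = -40 dB/decade.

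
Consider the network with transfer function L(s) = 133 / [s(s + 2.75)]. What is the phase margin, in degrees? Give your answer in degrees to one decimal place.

Gain crossover: |L(jω)| = 1 at ω ≈ 11.4 rad/sec.
∠L(j11.4) = −90° − arctan(11.4/2.75) ≈ -166.40°
PM = 180° + (-166.40°) = 13.60°

13.6 deg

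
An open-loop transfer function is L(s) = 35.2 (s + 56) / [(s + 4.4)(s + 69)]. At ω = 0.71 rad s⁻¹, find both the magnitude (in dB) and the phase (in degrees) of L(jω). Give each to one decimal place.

|L| = 16.1 dB, ∠L = -9.0 deg

|j0.71 + 56| = √(0.71² + 56²) = 56
|j0.71 + 4.4| = √(0.71² + 4.4²) = 4.457
|j0.71 + 69| = √(0.71² + 69²) = 69
|L(j0.71)| = 35.2 × 56 / (4.457 × 69) = 6.41
20 log₁₀(6.41) = 16.14 dB
∠(j0.71 + 56) = arctan(0.71/56) = 0.73°
∠(j0.71 + 4.4) = arctan(0.71/4.4) = 9.17°
∠(j0.71 + 69) = arctan(0.71/69) = 0.59°
∠L(j0.71) = 0.73° − (9.17° + 0.59°) = -9.03°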